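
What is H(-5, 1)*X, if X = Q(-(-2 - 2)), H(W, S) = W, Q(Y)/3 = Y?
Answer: -60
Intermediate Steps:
Q(Y) = 3*Y
X = 12 (X = 3*(-(-2 - 2)) = 3*(-1*(-4)) = 3*4 = 12)
H(-5, 1)*X = -5*12 = -60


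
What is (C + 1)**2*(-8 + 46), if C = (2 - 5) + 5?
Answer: 342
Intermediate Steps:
C = 2 (C = -3 + 5 = 2)
(C + 1)**2*(-8 + 46) = (2 + 1)**2*(-8 + 46) = 3**2*38 = 9*38 = 342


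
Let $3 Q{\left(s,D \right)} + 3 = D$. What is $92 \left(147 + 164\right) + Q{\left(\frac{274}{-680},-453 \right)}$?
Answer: $28460$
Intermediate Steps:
$Q{\left(s,D \right)} = -1 + \frac{D}{3}$
$92 \left(147 + 164\right) + Q{\left(\frac{274}{-680},-453 \right)} = 92 \left(147 + 164\right) + \left(-1 + \frac{1}{3} \left(-453\right)\right) = 92 \cdot 311 - 152 = 28612 - 152 = 28460$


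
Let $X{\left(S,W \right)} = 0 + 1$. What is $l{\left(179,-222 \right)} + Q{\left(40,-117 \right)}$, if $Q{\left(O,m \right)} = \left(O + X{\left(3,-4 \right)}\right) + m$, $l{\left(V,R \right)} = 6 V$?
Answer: $998$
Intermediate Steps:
$X{\left(S,W \right)} = 1$
$Q{\left(O,m \right)} = 1 + O + m$ ($Q{\left(O,m \right)} = \left(O + 1\right) + m = \left(1 + O\right) + m = 1 + O + m$)
$l{\left(179,-222 \right)} + Q{\left(40,-117 \right)} = 6 \cdot 179 + \left(1 + 40 - 117\right) = 1074 - 76 = 998$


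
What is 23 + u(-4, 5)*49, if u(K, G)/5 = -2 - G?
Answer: -1692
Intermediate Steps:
u(K, G) = -10 - 5*G (u(K, G) = 5*(-2 - G) = -10 - 5*G)
23 + u(-4, 5)*49 = 23 + (-10 - 5*5)*49 = 23 + (-10 - 25)*49 = 23 - 35*49 = 23 - 1715 = -1692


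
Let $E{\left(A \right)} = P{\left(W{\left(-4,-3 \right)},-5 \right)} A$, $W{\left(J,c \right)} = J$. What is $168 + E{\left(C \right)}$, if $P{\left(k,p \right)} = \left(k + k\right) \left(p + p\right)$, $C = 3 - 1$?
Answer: $328$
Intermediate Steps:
$C = 2$ ($C = 3 - 1 = 2$)
$P{\left(k,p \right)} = 4 k p$ ($P{\left(k,p \right)} = 2 k 2 p = 4 k p$)
$E{\left(A \right)} = 80 A$ ($E{\left(A \right)} = 4 \left(-4\right) \left(-5\right) A = 80 A$)
$168 + E{\left(C \right)} = 168 + 80 \cdot 2 = 168 + 160 = 328$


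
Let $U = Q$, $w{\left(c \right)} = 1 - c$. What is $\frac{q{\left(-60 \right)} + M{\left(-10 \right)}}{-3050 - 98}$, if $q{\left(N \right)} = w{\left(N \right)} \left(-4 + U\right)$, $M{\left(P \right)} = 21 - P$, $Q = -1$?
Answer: $\frac{137}{1574} \approx 0.087039$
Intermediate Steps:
$U = -1$
$q{\left(N \right)} = -5 + 5 N$ ($q{\left(N \right)} = \left(1 - N\right) \left(-4 - 1\right) = \left(1 - N\right) \left(-5\right) = -5 + 5 N$)
$\frac{q{\left(-60 \right)} + M{\left(-10 \right)}}{-3050 - 98} = \frac{\left(-5 + 5 \left(-60\right)\right) + \left(21 - -10\right)}{-3050 - 98} = \frac{\left(-5 - 300\right) + \left(21 + 10\right)}{-3148} = \left(-305 + 31\right) \left(- \frac{1}{3148}\right) = \left(-274\right) \left(- \frac{1}{3148}\right) = \frac{137}{1574}$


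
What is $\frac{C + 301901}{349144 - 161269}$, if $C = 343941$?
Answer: $\frac{645842}{187875} \approx 3.4376$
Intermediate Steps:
$\frac{C + 301901}{349144 - 161269} = \frac{343941 + 301901}{349144 - 161269} = \frac{645842}{187875}$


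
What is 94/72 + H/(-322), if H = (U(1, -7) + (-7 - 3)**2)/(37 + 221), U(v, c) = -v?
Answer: 81271/62307 ≈ 1.3044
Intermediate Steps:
H = 33/86 (H = (-1*1 + (-7 - 3)**2)/(37 + 221) = (-1 + (-10)**2)/258 = (-1 + 100)*(1/258) = 99*(1/258) = 33/86 ≈ 0.38372)
94/72 + H/(-322) = 94/72 + (33/86)/(-322) = 94*(1/72) + (33/86)*(-1/322) = 47/36 - 33/27692 = 81271/62307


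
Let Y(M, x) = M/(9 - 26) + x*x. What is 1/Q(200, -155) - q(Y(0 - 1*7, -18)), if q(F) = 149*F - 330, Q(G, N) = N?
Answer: -126499392/2635 ≈ -48007.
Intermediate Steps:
Y(M, x) = x**2 - M/17 (Y(M, x) = M/(-17) + x**2 = -M/17 + x**2 = x**2 - M/17)
q(F) = -330 + 149*F
1/Q(200, -155) - q(Y(0 - 1*7, -18)) = 1/(-155) - (-330 + 149*((-18)**2 - (0 - 1*7)/17)) = -1/155 - (-330 + 149*(324 - (0 - 7)/17)) = -1/155 - (-330 + 149*(324 - 1/17*(-7))) = -1/155 - (-330 + 149*(324 + 7/17)) = -1/155 - (-330 + 149*(5515/17)) = -1/155 - (-330 + 821735/17) = -1/155 - 1*816125/17 = -1/155 - 816125/17 = -126499392/2635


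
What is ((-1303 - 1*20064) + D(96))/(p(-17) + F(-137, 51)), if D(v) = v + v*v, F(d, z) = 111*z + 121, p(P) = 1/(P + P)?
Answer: -409870/196587 ≈ -2.0849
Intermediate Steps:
p(P) = 1/(2*P)
F(d, z) = 121 + 111*z
D(v) = v + v²
((-1303 - 1*20064) + D(96))/(p(-17) + F(-137, 51)) = ((-1303 - 1*20064) + 96*(1 + 96))/((½)/(-17) + (121 + 111*51)) = ((-1303 - 20064) + 96*97)/((½)*(-1/17) + (121 + 5661)) = (-21367 + 9312)/(-1/34 + 5782) = -12055/196587/34 = -12055*34/196587 = -409870/196587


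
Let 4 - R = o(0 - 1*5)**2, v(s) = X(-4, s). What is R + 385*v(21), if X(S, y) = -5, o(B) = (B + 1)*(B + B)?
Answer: -3521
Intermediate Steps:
o(B) = 2*B*(1 + B) (o(B) = (1 + B)*(2*B) = 2*B*(1 + B))
v(s) = -5
R = -1596 (R = 4 - (2*(0 - 1*5)*(1 + (0 - 1*5)))**2 = 4 - (2*(0 - 5)*(1 + (0 - 5)))**2 = 4 - (2*(-5)*(1 - 5))**2 = 4 - (2*(-5)*(-4))**2 = 4 - 1*40**2 = 4 - 1*1600 = 4 - 1600 = -1596)
R + 385*v(21) = -1596 + 385*(-5) = -1596 - 1925 = -3521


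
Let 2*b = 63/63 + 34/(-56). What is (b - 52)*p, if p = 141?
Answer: -409041/56 ≈ -7304.3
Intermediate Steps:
b = 11/56 (b = (63/63 + 34/(-56))/2 = (63*(1/63) + 34*(-1/56))/2 = (1 - 17/28)/2 = (1/2)*(11/28) = 11/56 ≈ 0.19643)
(b - 52)*p = (11/56 - 52)*141 = -2901/56*141 = -409041/56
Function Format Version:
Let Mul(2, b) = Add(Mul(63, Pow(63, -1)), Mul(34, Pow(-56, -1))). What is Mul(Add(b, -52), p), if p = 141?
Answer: Rational(-409041, 56) ≈ -7304.3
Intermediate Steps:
b = Rational(11, 56) (b = Mul(Rational(1, 2), Add(Mul(63, Pow(63, -1)), Mul(34, Pow(-56, -1)))) = Mul(Rational(1, 2), Add(Mul(63, Rational(1, 63)), Mul(34, Rational(-1, 56)))) = Mul(Rational(1, 2), Add(1, Rational(-17, 28))) = Mul(Rational(1, 2), Rational(11, 28)) = Rational(11, 56) ≈ 0.19643)
Mul(Add(b, -52), p) = Mul(Add(Rational(11, 56), -52), 141) = Mul(Rational(-2901, 56), 141) = Rational(-409041, 56)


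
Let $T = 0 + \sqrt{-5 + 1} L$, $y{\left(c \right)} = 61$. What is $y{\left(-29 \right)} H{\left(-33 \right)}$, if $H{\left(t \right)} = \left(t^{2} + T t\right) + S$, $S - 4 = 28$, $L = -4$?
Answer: $68381 + 16104 i \approx 68381.0 + 16104.0 i$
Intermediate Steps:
$S = 32$ ($S = 4 + 28 = 32$)
$T = - 8 i$ ($T = 0 + \sqrt{-5 + 1} \left(-4\right) = 0 + \sqrt{-4} \left(-4\right) = 0 + 2 i \left(-4\right) = 0 - 8 i = - 8 i \approx - 8.0 i$)
$H{\left(t \right)} = 32 + t^{2} - 8 i t$ ($H{\left(t \right)} = \left(t^{2} + - 8 i t\right) + 32 = \left(t^{2} - 8 i t\right) + 32 = 32 + t^{2} - 8 i t$)
$y{\left(-29 \right)} H{\left(-33 \right)} = 61 \left(32 + \left(-33\right)^{2} - 8 i \left(-33\right)\right) = 61 \left(32 + 1089 + 264 i\right) = 61 \left(1121 + 264 i\right) = 68381 + 16104 i$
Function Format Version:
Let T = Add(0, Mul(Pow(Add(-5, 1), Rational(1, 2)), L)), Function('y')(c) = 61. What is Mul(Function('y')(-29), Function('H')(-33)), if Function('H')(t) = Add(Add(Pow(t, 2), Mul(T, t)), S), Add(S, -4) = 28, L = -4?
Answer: Add(68381, Mul(16104, I)) ≈ Add(68381., Mul(16104., I))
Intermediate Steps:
S = 32 (S = Add(4, 28) = 32)
T = Mul(-8, I) (T = Add(0, Mul(Pow(Add(-5, 1), Rational(1, 2)), -4)) = Add(0, Mul(Pow(-4, Rational(1, 2)), -4)) = Add(0, Mul(Mul(2, I), -4)) = Add(0, Mul(-8, I)) = Mul(-8, I) ≈ Mul(-8.0000, I))
Function('H')(t) = Add(32, Pow(t, 2), Mul(-8, I, t)) (Function('H')(t) = Add(Add(Pow(t, 2), Mul(Mul(-8, I), t)), 32) = Add(Add(Pow(t, 2), Mul(-8, I, t)), 32) = Add(32, Pow(t, 2), Mul(-8, I, t)))
Mul(Function('y')(-29), Function('H')(-33)) = Mul(61, Add(32, Pow(-33, 2), Mul(-8, I, -33))) = Mul(61, Add(32, 1089, Mul(264, I))) = Mul(61, Add(1121, Mul(264, I))) = Add(68381, Mul(16104, I))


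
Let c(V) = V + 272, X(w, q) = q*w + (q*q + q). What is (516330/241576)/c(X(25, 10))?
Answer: 258165/76338016 ≈ 0.0033819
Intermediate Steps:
X(w, q) = q + q² + q*w (X(w, q) = q*w + (q² + q) = q*w + (q + q²) = q + q² + q*w)
c(V) = 272 + V
(516330/241576)/c(X(25, 10)) = (516330/241576)/(272 + 10*(1 + 10 + 25)) = (516330*(1/241576))/(272 + 10*36) = 258165/(120788*(272 + 360)) = (258165/120788)/632 = (258165/120788)*(1/632) = 258165/76338016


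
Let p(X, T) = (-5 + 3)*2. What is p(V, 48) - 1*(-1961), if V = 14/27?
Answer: 1957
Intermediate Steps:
V = 14/27 (V = 14*(1/27) = 14/27 ≈ 0.51852)
p(X, T) = -4 (p(X, T) = -2*2 = -4)
p(V, 48) - 1*(-1961) = -4 - 1*(-1961) = -4 + 1961 = 1957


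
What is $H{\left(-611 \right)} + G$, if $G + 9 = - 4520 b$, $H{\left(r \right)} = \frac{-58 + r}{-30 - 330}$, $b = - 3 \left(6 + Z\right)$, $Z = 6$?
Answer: $\frac{19525543}{120} \approx 1.6271 \cdot 10^{5}$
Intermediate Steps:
$b = -36$ ($b = - 3 \left(6 + 6\right) = \left(-3\right) 12 = -36$)
$H{\left(r \right)} = \frac{29}{180} - \frac{r}{360}$ ($H{\left(r \right)} = \frac{-58 + r}{-360} = \left(-58 + r\right) \left(- \frac{1}{360}\right) = \frac{29}{180} - \frac{r}{360}$)
$G = 162711$ ($G = -9 - -162720 = -9 + 162720 = 162711$)
$H{\left(-611 \right)} + G = \left(\frac{29}{180} - - \frac{611}{360}\right) + 162711 = \left(\frac{29}{180} + \frac{611}{360}\right) + 162711 = \frac{223}{120} + 162711 = \frac{19525543}{120}$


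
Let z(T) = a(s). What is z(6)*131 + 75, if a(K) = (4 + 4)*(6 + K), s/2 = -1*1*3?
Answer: 75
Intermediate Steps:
s = -6 (s = 2*(-1*1*3) = 2*(-1*3) = 2*(-3) = -6)
a(K) = 48 + 8*K (a(K) = 8*(6 + K) = 48 + 8*K)
z(T) = 0 (z(T) = 48 + 8*(-6) = 48 - 48 = 0)
z(6)*131 + 75 = 0*131 + 75 = 0 + 75 = 75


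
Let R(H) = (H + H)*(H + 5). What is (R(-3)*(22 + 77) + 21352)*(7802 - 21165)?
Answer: -269451532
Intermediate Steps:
R(H) = 2*H*(5 + H) (R(H) = (2*H)*(5 + H) = 2*H*(5 + H))
(R(-3)*(22 + 77) + 21352)*(7802 - 21165) = ((2*(-3)*(5 - 3))*(22 + 77) + 21352)*(7802 - 21165) = ((2*(-3)*2)*99 + 21352)*(-13363) = (-12*99 + 21352)*(-13363) = (-1188 + 21352)*(-13363) = 20164*(-13363) = -269451532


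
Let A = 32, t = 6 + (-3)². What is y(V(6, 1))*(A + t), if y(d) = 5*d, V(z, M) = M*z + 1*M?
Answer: 1645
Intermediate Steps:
t = 15 (t = 6 + 9 = 15)
V(z, M) = M + M*z (V(z, M) = M*z + M = M + M*z)
y(V(6, 1))*(A + t) = (5*(1*(1 + 6)))*(32 + 15) = (5*(1*7))*47 = (5*7)*47 = 35*47 = 1645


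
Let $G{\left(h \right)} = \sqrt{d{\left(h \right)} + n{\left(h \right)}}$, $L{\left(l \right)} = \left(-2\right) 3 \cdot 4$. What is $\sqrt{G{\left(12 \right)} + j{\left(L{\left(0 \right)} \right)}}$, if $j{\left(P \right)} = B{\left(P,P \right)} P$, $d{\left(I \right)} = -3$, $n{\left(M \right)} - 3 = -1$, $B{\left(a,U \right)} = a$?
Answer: $\sqrt{576 + i} \approx 24.0 + 0.0208 i$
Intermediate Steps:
$n{\left(M \right)} = 2$ ($n{\left(M \right)} = 3 - 1 = 2$)
$L{\left(l \right)} = -24$ ($L{\left(l \right)} = \left(-6\right) 4 = -24$)
$G{\left(h \right)} = i$ ($G{\left(h \right)} = \sqrt{-3 + 2} = \sqrt{-1} = i$)
$j{\left(P \right)} = P^{2}$ ($j{\left(P \right)} = P P = P^{2}$)
$\sqrt{G{\left(12 \right)} + j{\left(L{\left(0 \right)} \right)}} = \sqrt{i + \left(-24\right)^{2}} = \sqrt{i + 576} = \sqrt{576 + i}$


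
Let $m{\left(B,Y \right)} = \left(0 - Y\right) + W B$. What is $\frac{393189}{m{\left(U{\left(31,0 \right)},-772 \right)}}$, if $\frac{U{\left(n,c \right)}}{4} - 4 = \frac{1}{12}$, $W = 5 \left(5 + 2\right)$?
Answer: $\frac{1179567}{4031} \approx 292.62$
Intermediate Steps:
$W = 35$ ($W = 5 \cdot 7 = 35$)
$U{\left(n,c \right)} = \frac{49}{3}$ ($U{\left(n,c \right)} = 16 + \frac{4}{12} = 16 + 4 \cdot \frac{1}{12} = 16 + \frac{1}{3} = \frac{49}{3}$)
$m{\left(B,Y \right)} = - Y + 35 B$ ($m{\left(B,Y \right)} = \left(0 - Y\right) + 35 B = - Y + 35 B$)
$\frac{393189}{m{\left(U{\left(31,0 \right)},-772 \right)}} = \frac{393189}{\left(-1\right) \left(-772\right) + 35 \cdot \frac{49}{3}} = \frac{393189}{772 + \frac{1715}{3}} = \frac{393189}{\frac{4031}{3}} = 393189 \cdot \frac{3}{4031} = \frac{1179567}{4031}$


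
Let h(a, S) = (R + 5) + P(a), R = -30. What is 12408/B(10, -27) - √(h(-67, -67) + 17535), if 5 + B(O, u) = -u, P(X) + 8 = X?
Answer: 564 - √17435 ≈ 431.96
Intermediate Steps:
P(X) = -8 + X
B(O, u) = -5 - u
h(a, S) = -33 + a (h(a, S) = (-30 + 5) + (-8 + a) = -25 + (-8 + a) = -33 + a)
12408/B(10, -27) - √(h(-67, -67) + 17535) = 12408/(-5 - 1*(-27)) - √((-33 - 67) + 17535) = 12408/(-5 + 27) - √(-100 + 17535) = 12408/22 - √17435 = 12408*(1/22) - √17435 = 564 - √17435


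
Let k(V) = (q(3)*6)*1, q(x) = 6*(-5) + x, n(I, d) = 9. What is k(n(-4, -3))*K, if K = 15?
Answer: -2430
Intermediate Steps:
q(x) = -30 + x
k(V) = -162 (k(V) = ((-30 + 3)*6)*1 = -27*6*1 = -162*1 = -162)
k(n(-4, -3))*K = -162*15 = -2430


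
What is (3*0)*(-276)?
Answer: 0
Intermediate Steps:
(3*0)*(-276) = 0*(-276) = 0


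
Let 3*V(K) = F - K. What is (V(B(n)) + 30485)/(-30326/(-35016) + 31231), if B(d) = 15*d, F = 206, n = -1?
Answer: 535021136/546807511 ≈ 0.97845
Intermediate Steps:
V(K) = 206/3 - K/3 (V(K) = (206 - K)/3 = 206/3 - K/3)
(V(B(n)) + 30485)/(-30326/(-35016) + 31231) = ((206/3 - 5*(-1)) + 30485)/(-30326/(-35016) + 31231) = ((206/3 - ⅓*(-15)) + 30485)/(-30326*(-1/35016) + 31231) = ((206/3 + 5) + 30485)/(15163/17508 + 31231) = (221/3 + 30485)/(546807511/17508) = (91676/3)*(17508/546807511) = 535021136/546807511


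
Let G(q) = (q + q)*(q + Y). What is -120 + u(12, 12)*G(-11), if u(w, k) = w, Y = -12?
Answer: 5952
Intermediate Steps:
G(q) = 2*q*(-12 + q) (G(q) = (q + q)*(q - 12) = (2*q)*(-12 + q) = 2*q*(-12 + q))
-120 + u(12, 12)*G(-11) = -120 + 12*(2*(-11)*(-12 - 11)) = -120 + 12*(2*(-11)*(-23)) = -120 + 12*506 = -120 + 6072 = 5952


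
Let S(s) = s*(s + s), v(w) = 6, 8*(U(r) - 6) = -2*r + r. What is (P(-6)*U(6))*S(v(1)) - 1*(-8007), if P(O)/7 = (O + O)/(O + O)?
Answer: 10653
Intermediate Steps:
U(r) = 6 - r/8 (U(r) = 6 + (-2*r + r)/8 = 6 + (-r)/8 = 6 - r/8)
P(O) = 7 (P(O) = 7*((O + O)/(O + O)) = 7*((2*O)/((2*O))) = 7*((2*O)*(1/(2*O))) = 7*1 = 7)
S(s) = 2*s² (S(s) = s*(2*s) = 2*s²)
(P(-6)*U(6))*S(v(1)) - 1*(-8007) = (7*(6 - ⅛*6))*(2*6²) - 1*(-8007) = (7*(6 - ¾))*(2*36) + 8007 = (7*(21/4))*72 + 8007 = (147/4)*72 + 8007 = 2646 + 8007 = 10653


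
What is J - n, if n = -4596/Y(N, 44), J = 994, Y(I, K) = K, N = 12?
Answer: 12083/11 ≈ 1098.5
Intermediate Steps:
n = -1149/11 (n = -4596/44 = -4596*1/44 = -1149/11 ≈ -104.45)
J - n = 994 - 1*(-1149/11) = 994 + 1149/11 = 12083/11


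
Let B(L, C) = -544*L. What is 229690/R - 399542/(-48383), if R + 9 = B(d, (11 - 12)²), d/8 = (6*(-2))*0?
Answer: -11109495392/435447 ≈ -25513.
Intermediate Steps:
d = 0 (d = 8*((6*(-2))*0) = 8*(-12*0) = 8*0 = 0)
R = -9 (R = -9 - 544*0 = -9 + 0 = -9)
229690/R - 399542/(-48383) = 229690/(-9) - 399542/(-48383) = 229690*(-⅑) - 399542*(-1/48383) = -229690/9 + 399542/48383 = -11109495392/435447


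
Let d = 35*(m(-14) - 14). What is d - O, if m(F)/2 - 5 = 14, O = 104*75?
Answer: -6960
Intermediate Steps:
O = 7800
m(F) = 38 (m(F) = 10 + 2*14 = 10 + 28 = 38)
d = 840 (d = 35*(38 - 14) = 35*24 = 840)
d - O = 840 - 1*7800 = 840 - 7800 = -6960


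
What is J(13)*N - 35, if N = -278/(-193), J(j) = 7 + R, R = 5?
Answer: -3419/193 ≈ -17.715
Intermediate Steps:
J(j) = 12 (J(j) = 7 + 5 = 12)
N = 278/193 (N = -278*(-1/193) = 278/193 ≈ 1.4404)
J(13)*N - 35 = 12*(278/193) - 35 = 3336/193 - 35 = -3419/193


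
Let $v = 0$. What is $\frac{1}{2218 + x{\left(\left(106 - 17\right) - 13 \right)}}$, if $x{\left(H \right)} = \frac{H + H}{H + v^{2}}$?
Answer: $\frac{1}{2220} \approx 0.00045045$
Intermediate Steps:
$x{\left(H \right)} = 2$ ($x{\left(H \right)} = \frac{H + H}{H + 0^{2}} = \frac{2 H}{H + 0} = \frac{2 H}{H} = 2$)
$\frac{1}{2218 + x{\left(\left(106 - 17\right) - 13 \right)}} = \frac{1}{2218 + 2} = \frac{1}{2220}$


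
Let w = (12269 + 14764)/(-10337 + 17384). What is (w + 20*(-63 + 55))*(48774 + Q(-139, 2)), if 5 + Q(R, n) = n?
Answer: -1987846351/261 ≈ -7.6163e+6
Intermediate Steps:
Q(R, n) = -5 + n
w = 9011/2349 (w = 27033/7047 = 27033*(1/7047) = 9011/2349 ≈ 3.8361)
(w + 20*(-63 + 55))*(48774 + Q(-139, 2)) = (9011/2349 + 20*(-63 + 55))*(48774 + (-5 + 2)) = (9011/2349 + 20*(-8))*(48774 - 3) = (9011/2349 - 160)*48771 = -366829/2349*48771 = -1987846351/261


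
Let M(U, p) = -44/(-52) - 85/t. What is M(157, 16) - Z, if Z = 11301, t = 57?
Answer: -8374519/741 ≈ -11302.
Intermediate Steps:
M(U, p) = -478/741 (M(U, p) = -44/(-52) - 85/57 = -44*(-1/52) - 85*1/57 = 11/13 - 85/57 = -478/741)
M(157, 16) - Z = -478/741 - 1*11301 = -478/741 - 11301 = -8374519/741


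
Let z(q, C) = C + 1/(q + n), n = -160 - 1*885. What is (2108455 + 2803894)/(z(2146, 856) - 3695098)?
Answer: -5408496249/4067360441 ≈ -1.3297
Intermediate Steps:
n = -1045 (n = -160 - 885 = -1045)
z(q, C) = C + 1/(-1045 + q) (z(q, C) = C + 1/(q - 1045) = C + 1/(-1045 + q))
(2108455 + 2803894)/(z(2146, 856) - 3695098) = (2108455 + 2803894)/((1 - 1045*856 + 856*2146)/(-1045 + 2146) - 3695098) = 4912349/((1 - 894520 + 1836976)/1101 - 3695098) = 4912349/((1/1101)*942457 - 3695098) = 4912349/(942457/1101 - 3695098) = 4912349/(-4067360441/1101) = 4912349*(-1101/4067360441) = -5408496249/4067360441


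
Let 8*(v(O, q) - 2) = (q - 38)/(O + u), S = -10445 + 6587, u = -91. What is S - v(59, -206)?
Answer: -247101/64 ≈ -3861.0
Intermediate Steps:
S = -3858
v(O, q) = 2 + (-38 + q)/(8*(-91 + O)) (v(O, q) = 2 + ((q - 38)/(O - 91))/8 = 2 + ((-38 + q)/(-91 + O))/8 = 2 + (-38 + q)/(8*(-91 + O)))
S - v(59, -206) = -3858 - (-1494 - 206 + 16*59)/(8*(-91 + 59)) = -3858 - (-1494 - 206 + 944)/(8*(-32)) = -3858 - (-1)*(-756)/(8*32) = -3858 - 1*189/64 = -3858 - 189/64 = -247101/64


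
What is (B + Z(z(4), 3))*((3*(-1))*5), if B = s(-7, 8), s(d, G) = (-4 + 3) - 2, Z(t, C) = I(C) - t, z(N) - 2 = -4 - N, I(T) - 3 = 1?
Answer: -105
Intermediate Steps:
I(T) = 4 (I(T) = 3 + 1 = 4)
z(N) = -2 - N (z(N) = 2 + (-4 - N) = -2 - N)
Z(t, C) = 4 - t
s(d, G) = -3 (s(d, G) = -1 - 2 = -3)
B = -3
(B + Z(z(4), 3))*((3*(-1))*5) = (-3 + (4 - (-2 - 1*4)))*((3*(-1))*5) = (-3 + (4 - (-2 - 4)))*(-3*5) = (-3 + (4 - 1*(-6)))*(-15) = (-3 + (4 + 6))*(-15) = (-3 + 10)*(-15) = 7*(-15) = -105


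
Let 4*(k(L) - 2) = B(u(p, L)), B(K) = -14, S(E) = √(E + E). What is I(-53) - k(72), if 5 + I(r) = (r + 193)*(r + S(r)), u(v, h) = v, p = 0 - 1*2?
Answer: -14847/2 + 140*I*√106 ≈ -7423.5 + 1441.4*I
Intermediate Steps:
p = -2 (p = 0 - 2 = -2)
S(E) = √2*√E (S(E) = √(2*E) = √2*√E)
k(L) = -3/2 (k(L) = 2 + (¼)*(-14) = 2 - 7/2 = -3/2)
I(r) = -5 + (193 + r)*(r + √2*√r) (I(r) = -5 + (r + 193)*(r + √2*√r) = -5 + (193 + r)*(r + √2*√r))
I(-53) - k(72) = (-5 + (-53)² + 193*(-53) + √2*(-53)^(3/2) + 193*√2*√(-53)) - 1*(-3/2) = (-5 + 2809 - 10229 + √2*(-53*I*√53) + 193*√2*(I*√53)) + 3/2 = (-5 + 2809 - 10229 - 53*I*√106 + 193*I*√106) + 3/2 = (-7425 + 140*I*√106) + 3/2 = -14847/2 + 140*I*√106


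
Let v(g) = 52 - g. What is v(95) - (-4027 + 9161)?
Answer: -5177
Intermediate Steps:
v(95) - (-4027 + 9161) = (52 - 1*95) - (-4027 + 9161) = (52 - 95) - 1*5134 = -43 - 5134 = -5177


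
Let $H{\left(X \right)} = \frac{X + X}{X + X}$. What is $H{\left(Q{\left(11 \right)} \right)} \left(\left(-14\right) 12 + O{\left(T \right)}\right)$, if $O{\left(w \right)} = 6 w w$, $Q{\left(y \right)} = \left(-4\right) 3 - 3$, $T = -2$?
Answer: $-144$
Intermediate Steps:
$Q{\left(y \right)} = -15$ ($Q{\left(y \right)} = -12 - 3 = -15$)
$H{\left(X \right)} = 1$ ($H{\left(X \right)} = \frac{2 X}{2 X} = 2 X \frac{1}{2 X} = 1$)
$O{\left(w \right)} = 6 w^{2}$
$H{\left(Q{\left(11 \right)} \right)} \left(\left(-14\right) 12 + O{\left(T \right)}\right) = 1 \left(\left(-14\right) 12 + 6 \left(-2\right)^{2}\right) = 1 \left(-168 + 6 \cdot 4\right) = 1 \left(-168 + 24\right) = 1 \left(-144\right) = -144$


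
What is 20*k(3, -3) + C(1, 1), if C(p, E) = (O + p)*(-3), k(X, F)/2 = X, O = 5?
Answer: 102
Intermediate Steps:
k(X, F) = 2*X
C(p, E) = -15 - 3*p (C(p, E) = (5 + p)*(-3) = -15 - 3*p)
20*k(3, -3) + C(1, 1) = 20*(2*3) + (-15 - 3*1) = 20*6 + (-15 - 3) = 120 - 18 = 102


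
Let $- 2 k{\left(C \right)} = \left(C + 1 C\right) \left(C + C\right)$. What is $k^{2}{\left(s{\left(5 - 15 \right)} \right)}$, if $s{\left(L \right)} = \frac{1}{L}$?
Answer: $\frac{1}{2500} \approx 0.0004$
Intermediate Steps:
$k{\left(C \right)} = - 2 C^{2}$ ($k{\left(C \right)} = - \frac{\left(C + 1 C\right) \left(C + C\right)}{2} = - \frac{\left(C + C\right) 2 C}{2} = - \frac{2 C 2 C}{2} = - \frac{4 C^{2}}{2} = - 2 C^{2}$)
$k^{2}{\left(s{\left(5 - 15 \right)} \right)} = \left(- 2 \left(\frac{1}{5 - 15}\right)^{2}\right)^{2} = \left(- 2 \left(\frac{1}{-10}\right)^{2}\right)^{2} = \left(- 2 \left(- \frac{1}{10}\right)^{2}\right)^{2} = \left(\left(-2\right) \frac{1}{100}\right)^{2} = \left(- \frac{1}{50}\right)^{2} = \frac{1}{2500}$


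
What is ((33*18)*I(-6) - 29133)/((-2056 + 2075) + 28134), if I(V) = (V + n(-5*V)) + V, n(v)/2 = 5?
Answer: -30321/28153 ≈ -1.0770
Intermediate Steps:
n(v) = 10 (n(v) = 2*5 = 10)
I(V) = 10 + 2*V (I(V) = (V + 10) + V = (10 + V) + V = 10 + 2*V)
((33*18)*I(-6) - 29133)/((-2056 + 2075) + 28134) = ((33*18)*(10 + 2*(-6)) - 29133)/((-2056 + 2075) + 28134) = (594*(10 - 12) - 29133)/(19 + 28134) = (594*(-2) - 29133)/28153 = (-1188 - 29133)*(1/28153) = -30321*1/28153 = -30321/28153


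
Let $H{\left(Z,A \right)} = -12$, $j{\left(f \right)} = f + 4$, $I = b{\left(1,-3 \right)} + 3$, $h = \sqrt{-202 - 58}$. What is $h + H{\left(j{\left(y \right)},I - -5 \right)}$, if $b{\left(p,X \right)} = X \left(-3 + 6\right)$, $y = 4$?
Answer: $-12 + 2 i \sqrt{65} \approx -12.0 + 16.125 i$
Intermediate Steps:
$h = 2 i \sqrt{65}$ ($h = \sqrt{-260} = 2 i \sqrt{65} \approx 16.125 i$)
$b{\left(p,X \right)} = 3 X$ ($b{\left(p,X \right)} = X 3 = 3 X$)
$I = -6$ ($I = 3 \left(-3\right) + 3 = -9 + 3 = -6$)
$j{\left(f \right)} = 4 + f$
$h + H{\left(j{\left(y \right)},I - -5 \right)} = 2 i \sqrt{65} - 12 = -12 + 2 i \sqrt{65}$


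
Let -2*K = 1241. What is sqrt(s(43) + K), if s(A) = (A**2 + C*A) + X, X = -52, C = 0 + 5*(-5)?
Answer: sqrt(406)/2 ≈ 10.075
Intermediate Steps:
C = -25 (C = 0 - 25 = -25)
K = -1241/2 (K = -1/2*1241 = -1241/2 ≈ -620.50)
s(A) = -52 + A**2 - 25*A (s(A) = (A**2 - 25*A) - 52 = -52 + A**2 - 25*A)
sqrt(s(43) + K) = sqrt((-52 + 43**2 - 25*43) - 1241/2) = sqrt((-52 + 1849 - 1075) - 1241/2) = sqrt(722 - 1241/2) = sqrt(203/2) = sqrt(406)/2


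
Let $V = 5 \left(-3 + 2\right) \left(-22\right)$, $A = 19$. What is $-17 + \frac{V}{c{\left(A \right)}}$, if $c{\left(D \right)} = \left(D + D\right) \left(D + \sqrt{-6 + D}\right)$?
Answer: $- \frac{5861}{348} - \frac{55 \sqrt{13}}{6612} \approx -16.872$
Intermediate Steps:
$V = 110$ ($V = 5 \left(-1\right) \left(-22\right) = \left(-5\right) \left(-22\right) = 110$)
$c{\left(D \right)} = 2 D \left(D + \sqrt{-6 + D}\right)$
$-17 + \frac{V}{c{\left(A \right)}} = -17 + \frac{1}{2 \cdot 19 \left(19 + \sqrt{-6 + 19}\right)} 110 = -17 + \frac{1}{2 \cdot 19 \left(19 + \sqrt{13}\right)} 110 = -17 + \frac{1}{722 + 38 \sqrt{13}} \cdot 110 = -17 + \frac{110}{722 + 38 \sqrt{13}}$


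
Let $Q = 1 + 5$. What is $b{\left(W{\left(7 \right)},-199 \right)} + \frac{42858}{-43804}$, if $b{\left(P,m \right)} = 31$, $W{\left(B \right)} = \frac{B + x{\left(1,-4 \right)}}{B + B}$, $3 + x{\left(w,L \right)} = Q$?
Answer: $\frac{657533}{21902} \approx 30.022$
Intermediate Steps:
$Q = 6$
$x{\left(w,L \right)} = 3$ ($x{\left(w,L \right)} = -3 + 6 = 3$)
$W{\left(B \right)} = \frac{3 + B}{2 B}$ ($W{\left(B \right)} = \frac{B + 3}{B + B} = \frac{3 + B}{2 B}$)
$b{\left(W{\left(7 \right)},-199 \right)} + \frac{42858}{-43804} = 31 + \frac{42858}{-43804} = 31 + 42858 \left(- \frac{1}{43804}\right) = 31 - \frac{21429}{21902} = \frac{657533}{21902}$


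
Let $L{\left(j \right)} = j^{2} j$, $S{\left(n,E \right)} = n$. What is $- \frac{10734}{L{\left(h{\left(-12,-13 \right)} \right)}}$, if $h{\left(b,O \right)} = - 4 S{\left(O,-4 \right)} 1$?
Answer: $- \frac{5367}{70304} \approx -0.07634$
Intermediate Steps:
$h{\left(b,O \right)} = - 4 O$ ($h{\left(b,O \right)} = - 4 O 1 = - 4 O$)
$L{\left(j \right)} = j^{3}$
$- \frac{10734}{L{\left(h{\left(-12,-13 \right)} \right)}} = - \frac{10734}{\left(\left(-4\right) \left(-13\right)\right)^{3}} = - \frac{10734}{52^{3}} = - \frac{10734}{140608} = \left(-10734\right) \frac{1}{140608} = - \frac{5367}{70304}$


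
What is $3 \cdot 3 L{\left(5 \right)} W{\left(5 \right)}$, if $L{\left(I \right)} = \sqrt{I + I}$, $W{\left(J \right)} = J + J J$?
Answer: $270 \sqrt{10} \approx 853.81$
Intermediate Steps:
$W{\left(J \right)} = J + J^{2}$
$L{\left(I \right)} = \sqrt{2} \sqrt{I}$ ($L{\left(I \right)} = \sqrt{2 I} = \sqrt{2} \sqrt{I}$)
$3 \cdot 3 L{\left(5 \right)} W{\left(5 \right)} = 3 \cdot 3 \sqrt{2} \sqrt{5} \cdot 5 \left(1 + 5\right) = 9 \sqrt{10} \cdot 5 \cdot 6 = 9 \sqrt{10} \cdot 30 = 270 \sqrt{10}$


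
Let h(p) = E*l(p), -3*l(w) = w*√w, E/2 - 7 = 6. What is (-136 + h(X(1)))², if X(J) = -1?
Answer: 165788/9 - 7072*I/3 ≈ 18421.0 - 2357.3*I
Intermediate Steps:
E = 26 (E = 14 + 2*6 = 14 + 12 = 26)
l(w) = -w^(3/2)/3 (l(w) = -w*√w/3 = -w^(3/2)/3)
h(p) = -26*p^(3/2)/3 (h(p) = 26*(-p^(3/2)/3) = -26*p^(3/2)/3)
(-136 + h(X(1)))² = (-136 - (-26)*I/3)² = (-136 + 26*I/3)²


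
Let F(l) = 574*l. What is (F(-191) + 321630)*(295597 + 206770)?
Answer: 106499794532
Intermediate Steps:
(F(-191) + 321630)*(295597 + 206770) = (574*(-191) + 321630)*(295597 + 206770) = (-109634 + 321630)*502367 = 211996*502367 = 106499794532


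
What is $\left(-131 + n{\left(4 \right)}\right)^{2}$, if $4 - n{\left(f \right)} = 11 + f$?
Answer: $20164$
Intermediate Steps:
$n{\left(f \right)} = -7 - f$ ($n{\left(f \right)} = 4 - \left(11 + f\right) = -7 - f$)
$\left(-131 + n{\left(4 \right)}\right)^{2} = \left(-131 - 11\right)^{2} = \left(-142\right)^{2} = 20164$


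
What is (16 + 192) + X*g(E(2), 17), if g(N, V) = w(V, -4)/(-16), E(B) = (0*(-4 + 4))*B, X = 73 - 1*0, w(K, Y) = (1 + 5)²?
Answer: 175/4 ≈ 43.750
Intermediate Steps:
w(K, Y) = 36 (w(K, Y) = 6² = 36)
X = 73 (X = 73 + 0 = 73)
E(B) = 0 (E(B) = (0*0)*B = 0*B = 0)
g(N, V) = -9/4 (g(N, V) = 36/(-16) = 36*(-1/16) = -9/4)
(16 + 192) + X*g(E(2), 17) = (16 + 192) + 73*(-9/4) = 208 - 657/4 = 175/4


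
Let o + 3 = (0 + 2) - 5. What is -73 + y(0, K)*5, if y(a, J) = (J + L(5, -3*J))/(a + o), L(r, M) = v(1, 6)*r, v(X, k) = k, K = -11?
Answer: -533/6 ≈ -88.833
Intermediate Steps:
L(r, M) = 6*r
o = -6 (o = -3 + ((0 + 2) - 5) = -3 + (2 - 5) = -3 - 3 = -6)
y(a, J) = (30 + J)/(-6 + a) (y(a, J) = (J + 6*5)/(a - 6) = (J + 30)/(-6 + a) = (30 + J)/(-6 + a))
-73 + y(0, K)*5 = -73 + ((30 - 11)/(-6 + 0))*5 = -73 + (19/(-6))*5 = -73 - ⅙*19*5 = -73 - 19/6*5 = -73 - 95/6 = -533/6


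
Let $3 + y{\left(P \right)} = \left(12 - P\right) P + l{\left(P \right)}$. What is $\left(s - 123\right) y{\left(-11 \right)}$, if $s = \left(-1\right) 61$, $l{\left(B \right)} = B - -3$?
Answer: $48576$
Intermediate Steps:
$l{\left(B \right)} = 3 + B$ ($l{\left(B \right)} = B + 3 = 3 + B$)
$s = -61$
$y{\left(P \right)} = P + P \left(12 - P\right)$ ($y{\left(P \right)} = -3 + \left(\left(12 - P\right) P + \left(3 + P\right)\right) = -3 + \left(P \left(12 - P\right) + \left(3 + P\right)\right) = -3 + \left(3 + P + P \left(12 - P\right)\right) = P + P \left(12 - P\right)$)
$\left(s - 123\right) y{\left(-11 \right)} = \left(-61 - 123\right) \left(- 11 \left(13 - -11\right)\right) = - 184 \left(- 11 \left(13 + 11\right)\right) = - 184 \left(\left(-11\right) 24\right) = \left(-184\right) \left(-264\right) = 48576$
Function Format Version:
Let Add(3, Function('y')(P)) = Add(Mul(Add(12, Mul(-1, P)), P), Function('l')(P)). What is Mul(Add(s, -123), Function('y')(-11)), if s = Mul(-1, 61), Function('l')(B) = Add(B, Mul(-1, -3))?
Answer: 48576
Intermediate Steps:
Function('l')(B) = Add(3, B) (Function('l')(B) = Add(B, 3) = Add(3, B))
s = -61
Function('y')(P) = Add(P, Mul(P, Add(12, Mul(-1, P)))) (Function('y')(P) = Add(-3, Add(Mul(Add(12, Mul(-1, P)), P), Add(3, P))) = Add(-3, Add(Mul(P, Add(12, Mul(-1, P))), Add(3, P))) = Add(-3, Add(3, P, Mul(P, Add(12, Mul(-1, P))))) = Add(P, Mul(P, Add(12, Mul(-1, P)))))
Mul(Add(s, -123), Function('y')(-11)) = Mul(Add(-61, -123), Mul(-11, Add(13, Mul(-1, -11)))) = Mul(-184, Mul(-11, Add(13, 11))) = Mul(-184, Mul(-11, 24)) = Mul(-184, -264) = 48576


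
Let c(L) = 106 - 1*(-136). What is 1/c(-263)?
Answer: 1/242 ≈ 0.0041322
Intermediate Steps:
c(L) = 242 (c(L) = 106 + 136 = 242)
1/c(-263) = 1/242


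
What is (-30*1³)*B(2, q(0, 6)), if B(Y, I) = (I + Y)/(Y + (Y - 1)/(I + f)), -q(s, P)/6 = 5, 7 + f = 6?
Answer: 26040/61 ≈ 426.89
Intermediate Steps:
f = -1 (f = -7 + 6 = -1)
q(s, P) = -30 (q(s, P) = -6*5 = -30)
B(Y, I) = (I + Y)/(Y + (-1 + Y)/(-1 + I)) (B(Y, I) = (I + Y)/(Y + (Y - 1)/(I - 1)) = (I + Y)/(Y + (-1 + Y)/(-1 + I)))
(-30*1³)*B(2, q(0, 6)) = (-30*1³)*(((-30)² - 1*(-30) - 1*2 - 30*2)/(-1 - 30*2)) = (-30*1)*((900 + 30 - 2 - 60)/(-1 - 60)) = -30*868/(-61) = -(-30)*868/61 = -30*(-868/61) = 26040/61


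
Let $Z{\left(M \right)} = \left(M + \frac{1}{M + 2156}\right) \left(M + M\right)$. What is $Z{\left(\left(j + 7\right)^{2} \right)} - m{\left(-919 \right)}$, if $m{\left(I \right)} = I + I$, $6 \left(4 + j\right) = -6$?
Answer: $\frac{504901}{270} \approx 1870.0$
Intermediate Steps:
$j = -5$ ($j = -4 + \frac{1}{6} \left(-6\right) = -4 - 1 = -5$)
$m{\left(I \right)} = 2 I$
$Z{\left(M \right)} = 2 M \left(M + \frac{1}{2156 + M}\right)$ ($Z{\left(M \right)} = \left(M + \frac{1}{2156 + M}\right) 2 M = 2 M \left(M + \frac{1}{2156 + M}\right)$)
$Z{\left(\left(j + 7\right)^{2} \right)} - m{\left(-919 \right)} = \frac{2 \left(-5 + 7\right)^{2} \left(1 + \left(\left(-5 + 7\right)^{2}\right)^{2} + 2156 \left(-5 + 7\right)^{2}\right)}{2156 + \left(-5 + 7\right)^{2}} - 2 \left(-919\right) = \frac{2 \cdot 2^{2} \left(1 + \left(2^{2}\right)^{2} + 2156 \cdot 2^{2}\right)}{2156 + 2^{2}} - -1838 = 2 \cdot 4 \frac{1}{2156 + 4} \left(1 + 4^{2} + 2156 \cdot 4\right) + 1838 = 2 \cdot 4 \cdot \frac{1}{2160} \left(1 + 16 + 8624\right) + 1838 = 2 \cdot 4 \cdot \frac{1}{2160} \cdot 8641 + 1838 = \frac{8641}{270} + 1838 = \frac{504901}{270}$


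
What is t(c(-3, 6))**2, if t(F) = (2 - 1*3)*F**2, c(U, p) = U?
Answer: 81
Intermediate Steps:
t(F) = -F**2 (t(F) = (2 - 3)*F**2 = -F**2)
t(c(-3, 6))**2 = (-1*(-3)**2)**2 = (-1*9)**2 = (-9)**2 = 81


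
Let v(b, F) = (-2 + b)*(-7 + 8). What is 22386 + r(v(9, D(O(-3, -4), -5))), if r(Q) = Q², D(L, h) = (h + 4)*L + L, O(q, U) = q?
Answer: 22435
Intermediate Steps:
D(L, h) = L + L*(4 + h) (D(L, h) = (4 + h)*L + L = L*(4 + h) + L = L + L*(4 + h))
v(b, F) = -2 + b (v(b, F) = (-2 + b)*1 = -2 + b)
22386 + r(v(9, D(O(-3, -4), -5))) = 22386 + (-2 + 9)² = 22386 + 7² = 22386 + 49 = 22435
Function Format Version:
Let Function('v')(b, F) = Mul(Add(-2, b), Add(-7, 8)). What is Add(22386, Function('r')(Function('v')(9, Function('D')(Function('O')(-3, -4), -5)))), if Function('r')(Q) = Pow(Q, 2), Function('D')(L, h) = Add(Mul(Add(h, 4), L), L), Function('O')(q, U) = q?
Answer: 22435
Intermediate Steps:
Function('D')(L, h) = Add(L, Mul(L, Add(4, h))) (Function('D')(L, h) = Add(Mul(Add(4, h), L), L) = Add(Mul(L, Add(4, h)), L) = Add(L, Mul(L, Add(4, h))))
Function('v')(b, F) = Add(-2, b) (Function('v')(b, F) = Mul(Add(-2, b), 1) = Add(-2, b))
Add(22386, Function('r')(Function('v')(9, Function('D')(Function('O')(-3, -4), -5)))) = Add(22386, Pow(Add(-2, 9), 2)) = Add(22386, Pow(7, 2)) = Add(22386, 49) = 22435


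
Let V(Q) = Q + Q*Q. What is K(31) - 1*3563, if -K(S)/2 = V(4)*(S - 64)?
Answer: -2243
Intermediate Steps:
V(Q) = Q + Q²
K(S) = 2560 - 40*S (K(S) = -2*4*(1 + 4)*(S - 64) = -2*4*5*(-64 + S) = -40*(-64 + S) = -2*(-1280 + 20*S) = 2560 - 40*S)
K(31) - 1*3563 = (2560 - 40*31) - 1*3563 = (2560 - 1240) - 3563 = 1320 - 3563 = -2243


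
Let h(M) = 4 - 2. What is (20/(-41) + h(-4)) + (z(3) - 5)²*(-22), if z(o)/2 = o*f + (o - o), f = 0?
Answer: -22488/41 ≈ -548.49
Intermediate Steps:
h(M) = 2
z(o) = 0 (z(o) = 2*(o*0 + (o - o)) = 2*(0 + 0) = 2*0 = 0)
(20/(-41) + h(-4)) + (z(3) - 5)²*(-22) = (20/(-41) + 2) + (0 - 5)²*(-22) = (20*(-1/41) + 2) + (-5)²*(-22) = (-20/41 + 2) + 25*(-22) = 62/41 - 550 = -22488/41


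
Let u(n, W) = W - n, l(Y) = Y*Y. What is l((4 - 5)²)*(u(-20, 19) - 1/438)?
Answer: 17081/438 ≈ 38.998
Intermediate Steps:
l(Y) = Y²
l((4 - 5)²)*(u(-20, 19) - 1/438) = ((4 - 5)²)²*((19 - 1*(-20)) - 1/438) = ((-1)²)²*((19 + 20) - 1*1/438) = 1²*(39 - 1/438) = 1*(17081/438) = 17081/438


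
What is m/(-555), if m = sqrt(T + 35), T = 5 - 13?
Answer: -sqrt(3)/185 ≈ -0.0093624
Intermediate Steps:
T = -8
m = 3*sqrt(3) (m = sqrt(-8 + 35) = sqrt(27) = 3*sqrt(3) ≈ 5.1962)
m/(-555) = (3*sqrt(3))/(-555) = (3*sqrt(3))*(-1/555) = -sqrt(3)/185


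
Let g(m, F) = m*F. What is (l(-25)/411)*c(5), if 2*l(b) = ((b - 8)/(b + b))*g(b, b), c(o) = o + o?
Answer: 1375/274 ≈ 5.0182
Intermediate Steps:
g(m, F) = F*m
c(o) = 2*o
l(b) = b*(-8 + b)/4 (l(b) = (((b - 8)/(b + b))*(b*b))/2 = (((-8 + b)/((2*b)))*b²)/2 = (((-8 + b)*(1/(2*b)))*b²)/2 = (((-8 + b)/(2*b))*b²)/2 = (b*(-8 + b)/2)/2 = b*(-8 + b)/4)
(l(-25)/411)*c(5) = (((¼)*(-25)*(-8 - 25))/411)*(2*5) = (((¼)*(-25)*(-33))*(1/411))*10 = ((825/4)*(1/411))*10 = (275/548)*10 = 1375/274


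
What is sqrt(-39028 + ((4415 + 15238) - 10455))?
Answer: I*sqrt(29830) ≈ 172.71*I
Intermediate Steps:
sqrt(-39028 + ((4415 + 15238) - 10455)) = sqrt(-39028 + (19653 - 10455)) = sqrt(-39028 + 9198) = sqrt(-29830) = I*sqrt(29830)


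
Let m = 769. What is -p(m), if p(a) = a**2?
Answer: -591361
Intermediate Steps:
-p(m) = -1*769**2 = -1*591361 = -591361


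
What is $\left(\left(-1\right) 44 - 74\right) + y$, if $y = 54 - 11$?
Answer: $-75$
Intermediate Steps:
$y = 43$ ($y = 54 - 11 = 43$)
$\left(\left(-1\right) 44 - 74\right) + y = \left(\left(-1\right) 44 - 74\right) + 43 = \left(-44 - 74\right) + 43 = -118 + 43 = -75$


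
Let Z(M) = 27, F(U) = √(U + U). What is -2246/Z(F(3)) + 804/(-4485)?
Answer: -3365006/40365 ≈ -83.365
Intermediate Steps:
F(U) = √2*√U (F(U) = √(2*U) = √2*√U)
-2246/Z(F(3)) + 804/(-4485) = -2246/27 + 804/(-4485) = -2246*1/27 + 804*(-1/4485) = -2246/27 - 268/1495 = -3365006/40365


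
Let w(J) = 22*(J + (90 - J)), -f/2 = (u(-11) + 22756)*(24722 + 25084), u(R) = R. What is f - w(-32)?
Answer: -2265676920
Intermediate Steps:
f = -2265674940 (f = -2*(-11 + 22756)*(24722 + 25084) = -45490*49806 = -2*1132837470 = -2265674940)
w(J) = 1980 (w(J) = 22*90 = 1980)
f - w(-32) = -2265674940 - 1*1980 = -2265674940 - 1980 = -2265676920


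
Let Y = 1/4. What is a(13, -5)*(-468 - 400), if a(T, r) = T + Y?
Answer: -11501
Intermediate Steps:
Y = ¼ ≈ 0.25000
a(T, r) = ¼ + T (a(T, r) = T + ¼ = ¼ + T)
a(13, -5)*(-468 - 400) = (¼ + 13)*(-468 - 400) = (53/4)*(-868) = -11501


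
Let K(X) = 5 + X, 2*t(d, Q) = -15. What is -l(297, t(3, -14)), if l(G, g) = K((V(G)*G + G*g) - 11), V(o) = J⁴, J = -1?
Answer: 3873/2 ≈ 1936.5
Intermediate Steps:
V(o) = 1 (V(o) = (-1)⁴ = 1)
t(d, Q) = -15/2 (t(d, Q) = (½)*(-15) = -15/2)
l(G, g) = -6 + G + G*g (l(G, g) = 5 + ((1*G + G*g) - 11) = 5 + ((G + G*g) - 11) = 5 + (-11 + G + G*g) = -6 + G + G*g)
-l(297, t(3, -14)) = -(-6 + 297 + 297*(-15/2)) = -(-6 + 297 - 4455/2) = -1*(-3873/2) = 3873/2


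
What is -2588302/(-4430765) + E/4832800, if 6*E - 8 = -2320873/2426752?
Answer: 36426764119827882319/62356851871215820800 ≈ 0.58417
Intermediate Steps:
E = 17093143/14560512 (E = 4/3 + (-2320873/2426752)/6 = 4/3 + (-2320873*1/2426752)/6 = 4/3 + (1/6)*(-2320873/2426752) = 4/3 - 2320873/14560512 = 17093143/14560512 ≈ 1.1739)
-2588302/(-4430765) + E/4832800 = -2588302/(-4430765) + (17093143/14560512)/4832800 = -2588302*(-1/4430765) + (17093143/14560512)*(1/4832800) = 2588302/4430765 + 17093143/70368042393600 = 36426764119827882319/62356851871215820800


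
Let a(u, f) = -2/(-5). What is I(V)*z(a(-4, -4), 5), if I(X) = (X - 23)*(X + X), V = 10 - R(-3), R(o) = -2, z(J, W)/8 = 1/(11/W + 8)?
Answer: -3520/17 ≈ -207.06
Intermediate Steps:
a(u, f) = 2/5 (a(u, f) = -2*(-1/5) = 2/5)
z(J, W) = 8/(8 + 11/W) (z(J, W) = 8/(11/W + 8) = 8/(8 + 11/W))
V = 12 (V = 10 - 1*(-2) = 10 + 2 = 12)
I(X) = 2*X*(-23 + X) (I(X) = (-23 + X)*(2*X) = 2*X*(-23 + X))
I(V)*z(a(-4, -4), 5) = (2*12*(-23 + 12))*(8*5/(11 + 8*5)) = (2*12*(-11))*(8*5/(11 + 40)) = -2112*5/51 = -264*40/51 = -3520/17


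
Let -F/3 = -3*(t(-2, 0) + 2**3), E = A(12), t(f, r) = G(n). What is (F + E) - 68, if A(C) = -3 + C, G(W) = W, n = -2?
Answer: -5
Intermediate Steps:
t(f, r) = -2
E = 9 (E = -3 + 12 = 9)
F = 54 (F = -(-9)*(-2 + 2**3) = -(-9)*(-2 + 8) = -(-9)*6 = -3*(-18) = 54)
(F + E) - 68 = (54 + 9) - 68 = 63 - 68 = -5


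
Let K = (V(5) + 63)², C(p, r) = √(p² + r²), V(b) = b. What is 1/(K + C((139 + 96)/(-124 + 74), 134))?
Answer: 462400/2136339791 - 10*√1797809/2136339791 ≈ 0.00021017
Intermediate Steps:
K = 4624 (K = (5 + 63)² = 68² = 4624)
1/(K + C((139 + 96)/(-124 + 74), 134)) = 1/(4624 + √(((139 + 96)/(-124 + 74))² + 134²)) = 1/(4624 + √((235/(-50))² + 17956)) = 1/(4624 + √((235*(-1/50))² + 17956)) = 1/(4624 + √((-47/10)² + 17956)) = 1/(4624 + √(2209/100 + 17956)) = 1/(4624 + √(1797809/100)) = 1/(4624 + √1797809/10)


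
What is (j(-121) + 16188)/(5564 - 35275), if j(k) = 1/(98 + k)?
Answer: -372323/683353 ≈ -0.54485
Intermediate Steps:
(j(-121) + 16188)/(5564 - 35275) = (1/(98 - 121) + 16188)/(5564 - 35275) = (1/(-23) + 16188)/(-29711) = (-1/23 + 16188)*(-1/29711) = (372323/23)*(-1/29711) = -372323/683353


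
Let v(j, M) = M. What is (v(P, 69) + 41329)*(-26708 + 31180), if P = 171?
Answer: 185131856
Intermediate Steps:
(v(P, 69) + 41329)*(-26708 + 31180) = (69 + 41329)*(-26708 + 31180) = 41398*4472 = 185131856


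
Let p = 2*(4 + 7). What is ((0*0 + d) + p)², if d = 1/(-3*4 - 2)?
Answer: 94249/196 ≈ 480.86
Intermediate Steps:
d = -1/14 (d = 1/(-12 - 2) = 1/(-14) = -1/14 ≈ -0.071429)
p = 22 (p = 2*11 = 22)
((0*0 + d) + p)² = ((0*0 - 1/14) + 22)² = ((0 - 1/14) + 22)² = (-1/14 + 22)² = (307/14)² = 94249/196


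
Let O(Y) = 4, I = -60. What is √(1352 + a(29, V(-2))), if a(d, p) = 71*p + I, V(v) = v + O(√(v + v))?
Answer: √1434 ≈ 37.868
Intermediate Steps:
V(v) = 4 + v (V(v) = v + 4 = 4 + v)
a(d, p) = -60 + 71*p (a(d, p) = 71*p - 60 = -60 + 71*p)
√(1352 + a(29, V(-2))) = √(1352 + (-60 + 71*(4 - 2))) = √(1352 + (-60 + 71*2)) = √(1352 + (-60 + 142)) = √(1352 + 82) = √1434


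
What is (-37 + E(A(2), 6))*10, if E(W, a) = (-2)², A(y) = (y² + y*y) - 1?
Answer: -330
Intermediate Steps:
A(y) = -1 + 2*y² (A(y) = (y² + y²) - 1 = 2*y² - 1 = -1 + 2*y²)
E(W, a) = 4
(-37 + E(A(2), 6))*10 = (-37 + 4)*10 = -33*10 = -330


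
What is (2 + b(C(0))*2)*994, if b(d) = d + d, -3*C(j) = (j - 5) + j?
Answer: 25844/3 ≈ 8614.7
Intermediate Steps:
C(j) = 5/3 - 2*j/3 (C(j) = -((j - 5) + j)/3 = -((-5 + j) + j)/3 = -(-5 + 2*j)/3 = 5/3 - 2*j/3)
b(d) = 2*d
(2 + b(C(0))*2)*994 = (2 + (2*(5/3 - ⅔*0))*2)*994 = (2 + (2*(5/3 + 0))*2)*994 = (2 + (2*(5/3))*2)*994 = (2 + (10/3)*2)*994 = (2 + 20/3)*994 = (26/3)*994 = 25844/3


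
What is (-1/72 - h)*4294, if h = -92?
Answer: 14219581/36 ≈ 3.9499e+5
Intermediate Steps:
(-1/72 - h)*4294 = (-1/72 - 1*(-92))*4294 = (-1*1/72 + 92)*4294 = (-1/72 + 92)*4294 = (6623/72)*4294 = 14219581/36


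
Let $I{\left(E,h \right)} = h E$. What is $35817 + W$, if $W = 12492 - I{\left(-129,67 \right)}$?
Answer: $56952$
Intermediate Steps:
$I{\left(E,h \right)} = E h$
$W = 21135$ ($W = 12492 - \left(-129\right) 67 = 12492 - -8643 = 12492 + 8643 = 21135$)
$35817 + W = 35817 + 21135 = 56952$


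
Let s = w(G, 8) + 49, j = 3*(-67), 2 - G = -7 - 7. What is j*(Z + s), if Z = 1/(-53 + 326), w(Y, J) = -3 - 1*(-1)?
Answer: -859744/91 ≈ -9447.7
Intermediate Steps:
G = 16 (G = 2 - (-7 - 7) = 2 - 1*(-14) = 2 + 14 = 16)
w(Y, J) = -2 (w(Y, J) = -3 + 1 = -2)
j = -201
Z = 1/273 ≈ 0.0036630
s = 47 (s = -2 + 49 = 47)
j*(Z + s) = -201*(1/273 + 47) = -201*12832/273 = -859744/91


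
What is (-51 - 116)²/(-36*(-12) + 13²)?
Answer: 27889/601 ≈ 46.404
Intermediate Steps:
(-51 - 116)²/(-36*(-12) + 13²) = (-167)²/(432 + 169) = 27889/601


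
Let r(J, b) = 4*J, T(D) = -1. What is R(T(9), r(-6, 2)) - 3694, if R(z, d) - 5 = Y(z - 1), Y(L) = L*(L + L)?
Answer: -3681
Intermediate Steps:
Y(L) = 2*L**2 (Y(L) = L*(2*L) = 2*L**2)
R(z, d) = 5 + 2*(-1 + z)**2 (R(z, d) = 5 + 2*(z - 1)**2 = 5 + 2*(-1 + z)**2)
R(T(9), r(-6, 2)) - 3694 = (5 + 2*(-1 - 1)**2) - 3694 = (5 + 2*(-2)**2) - 3694 = (5 + 2*4) - 3694 = (5 + 8) - 3694 = 13 - 3694 = -3681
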